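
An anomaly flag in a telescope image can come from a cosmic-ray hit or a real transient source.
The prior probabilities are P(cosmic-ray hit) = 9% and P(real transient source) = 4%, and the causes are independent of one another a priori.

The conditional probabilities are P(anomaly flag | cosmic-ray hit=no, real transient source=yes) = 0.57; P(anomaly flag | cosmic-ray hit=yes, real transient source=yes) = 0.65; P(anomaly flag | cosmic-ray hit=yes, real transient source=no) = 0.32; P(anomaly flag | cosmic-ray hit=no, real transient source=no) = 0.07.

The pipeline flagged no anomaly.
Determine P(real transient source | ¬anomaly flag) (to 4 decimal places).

P(real transient source | ¬anomaly flag) ≈ 0.0190

P(¬anomaly flag) = 0.93*0.91*0.96 + 0.43*0.91*0.04 + 0.68*0.09*0.96 + 0.35*0.09*0.04 = 0.812448 + 0.015652 + 0.058752 + 0.001260 = 0.888112
Restricting to configurations with real transient source present: 0.015652 + 0.001260 = 0.016912.
Hence the posterior is 0.016912/0.888112 ≈ 0.0190.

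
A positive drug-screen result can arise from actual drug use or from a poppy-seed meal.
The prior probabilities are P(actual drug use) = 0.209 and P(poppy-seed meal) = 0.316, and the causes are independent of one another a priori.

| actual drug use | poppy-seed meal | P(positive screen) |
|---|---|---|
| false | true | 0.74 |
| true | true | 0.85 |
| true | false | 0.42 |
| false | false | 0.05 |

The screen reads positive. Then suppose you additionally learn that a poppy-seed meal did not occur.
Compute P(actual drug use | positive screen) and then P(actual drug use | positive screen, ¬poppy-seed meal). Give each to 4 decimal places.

P(actual drug use | positive screen) ≈ 0.3540; P(actual drug use | positive screen, ¬poppy-seed meal) ≈ 0.6894

P(positive screen) = 0.05×0.791×0.684 + 0.74×0.791×0.316 + 0.42×0.209×0.684 + 0.85×0.209×0.316 = 0.027052 + 0.184967 + 0.060042 + 0.056137 = 0.328198
The actual drug use-present share is 0.060042 + 0.056137 = 0.116179.
So P(actual drug use | positive screen) = 0.116179/0.328198 ≈ 0.3540.

Now also conditioning on poppy-seed meal≠true:
P(positive screen | ¬poppy-seed meal) = 0.05·0.791 + 0.42·0.209 = 0.039550 + 0.087780 = 0.127330
The actual drug use-present share is 0.42·0.209 = 0.087780.
P(actual drug use | positive screen, ¬poppy-seed meal) = 0.087780 / 0.127330 ≈ 0.6894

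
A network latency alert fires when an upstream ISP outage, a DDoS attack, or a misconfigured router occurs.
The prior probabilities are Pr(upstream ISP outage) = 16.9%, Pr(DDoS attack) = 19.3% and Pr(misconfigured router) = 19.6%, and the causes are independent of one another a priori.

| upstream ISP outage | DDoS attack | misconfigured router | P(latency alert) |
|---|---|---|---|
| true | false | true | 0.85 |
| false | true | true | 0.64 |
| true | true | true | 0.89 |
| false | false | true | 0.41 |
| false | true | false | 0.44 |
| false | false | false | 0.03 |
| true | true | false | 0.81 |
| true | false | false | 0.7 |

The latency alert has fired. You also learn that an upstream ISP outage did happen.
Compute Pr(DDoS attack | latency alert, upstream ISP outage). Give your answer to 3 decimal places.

Numerator (weight on configurations with DDoS attack): 0.125689 + 0.033667 = 0.159356
The normalizing constant is 0.7×0.807×0.804 + 0.85×0.807×0.196 + 0.81×0.193×0.804 + 0.89×0.193×0.196 = 0.747982
Posterior = 0.159356 / 0.747982 ≈ 0.213

Pr(DDoS attack | latency alert, upstream ISP outage) ≈ 0.213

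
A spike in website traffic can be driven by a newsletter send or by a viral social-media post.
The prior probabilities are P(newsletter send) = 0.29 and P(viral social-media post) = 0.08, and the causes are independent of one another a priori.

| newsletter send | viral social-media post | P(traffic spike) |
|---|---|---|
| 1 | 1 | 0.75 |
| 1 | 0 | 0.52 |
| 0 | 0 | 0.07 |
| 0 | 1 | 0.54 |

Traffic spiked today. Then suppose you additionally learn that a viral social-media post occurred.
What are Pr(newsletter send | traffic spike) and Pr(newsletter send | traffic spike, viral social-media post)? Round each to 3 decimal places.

P(traffic spike) = 0.07×0.71×0.92 + 0.54×0.71×0.08 + 0.52×0.29×0.92 + 0.75×0.29×0.08 = 0.045724 + 0.030672 + 0.138736 + 0.017400 = 0.232532
Of this, 0.156136 comes from 0.138736 + 0.017400 (the newsletter send=true cases).
So P(newsletter send | traffic spike) = 0.156136/0.232532 ≈ 0.671.

With the extra evidence:
By total probability over both values of newsletter send:
  P(traffic spike | viral social-media post) = 0.54×0.71 + 0.75×0.29
        = 0.383400 + 0.217500 = 0.600900
Keeping only the newsletter send-present terms gives 0.217500, so
  P(newsletter send | traffic spike, viral social-media post) = 0.217500 / 0.600900 ≈ 0.362
— viral social-media post explains away the evidence for newsletter send.

Pr(newsletter send | traffic spike) ≈ 0.671; Pr(newsletter send | traffic spike, viral social-media post) ≈ 0.362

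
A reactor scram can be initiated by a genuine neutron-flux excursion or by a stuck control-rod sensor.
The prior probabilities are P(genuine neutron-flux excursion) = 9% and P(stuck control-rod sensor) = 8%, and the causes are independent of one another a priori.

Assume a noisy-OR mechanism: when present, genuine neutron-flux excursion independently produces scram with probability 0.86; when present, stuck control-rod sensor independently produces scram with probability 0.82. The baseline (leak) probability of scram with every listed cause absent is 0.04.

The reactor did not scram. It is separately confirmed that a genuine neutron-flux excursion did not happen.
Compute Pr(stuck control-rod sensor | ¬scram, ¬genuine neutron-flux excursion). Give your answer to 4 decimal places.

Under noisy-OR, P(scram | causes) = 1 − (1−0.04)·∏(1−qᵢ) over the active causes.
By total probability over both values of stuck control-rod sensor:
  P(¬scram | ¬genuine neutron-flux excursion) = 0.96*0.92 + 0.1728*0.08
        = 0.883200 + 0.013824 = 0.897024
The terms with stuck control-rod sensor present sum to 0.013824, so
  P(stuck control-rod sensor | ¬scram, ¬genuine neutron-flux excursion) = 0.013824 / 0.897024 ≈ 0.0154

Pr(stuck control-rod sensor | ¬scram, ¬genuine neutron-flux excursion) ≈ 0.0154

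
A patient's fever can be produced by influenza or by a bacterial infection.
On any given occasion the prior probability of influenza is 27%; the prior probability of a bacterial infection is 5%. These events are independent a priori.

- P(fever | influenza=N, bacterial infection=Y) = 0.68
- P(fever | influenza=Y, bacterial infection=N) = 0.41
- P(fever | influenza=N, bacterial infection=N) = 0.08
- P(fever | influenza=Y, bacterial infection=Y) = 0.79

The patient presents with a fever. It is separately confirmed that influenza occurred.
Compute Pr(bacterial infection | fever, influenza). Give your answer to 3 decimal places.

By total probability over both values of bacterial infection:
  P(fever | influenza) = 0.41×0.95 + 0.79×0.05
        = 0.389500 + 0.039500 = 0.429000
Keeping only the bacterial infection-present terms gives 0.039500, so
  P(bacterial infection | fever, influenza) = 0.039500 / 0.429000 ≈ 0.092

Pr(bacterial infection | fever, influenza) ≈ 0.092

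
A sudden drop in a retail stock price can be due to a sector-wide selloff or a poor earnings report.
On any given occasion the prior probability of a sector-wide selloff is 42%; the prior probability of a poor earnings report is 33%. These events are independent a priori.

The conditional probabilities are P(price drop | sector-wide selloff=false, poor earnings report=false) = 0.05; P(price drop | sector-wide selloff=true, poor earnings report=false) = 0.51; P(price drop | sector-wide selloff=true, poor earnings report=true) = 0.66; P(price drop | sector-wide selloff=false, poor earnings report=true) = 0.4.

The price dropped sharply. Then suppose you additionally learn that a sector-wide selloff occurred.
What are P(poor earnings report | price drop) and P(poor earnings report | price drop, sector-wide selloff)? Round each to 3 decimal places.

P(price drop) = 0.05·0.58·0.67 + 0.4·0.58·0.33 + 0.51·0.42·0.67 + 0.66·0.42·0.33 = 0.019430 + 0.076560 + 0.143514 + 0.091476 = 0.330980
Restricting to configurations with poor earnings report present: 0.076560 + 0.091476 = 0.168036.
Hence the posterior is 0.168036/0.330980 ≈ 0.508.

With the extra evidence:
P(price drop | sector-wide selloff) = 0.51×0.67 + 0.66×0.33 = 0.341700 + 0.217800 = 0.559500
Of this, 0.217800 comes from 0.66×0.33 (the poor earnings report=true cases).
So P(poor earnings report | price drop, sector-wide selloff) = 0.217800/0.559500 ≈ 0.389.

P(poor earnings report | price drop) ≈ 0.508; P(poor earnings report | price drop, sector-wide selloff) ≈ 0.389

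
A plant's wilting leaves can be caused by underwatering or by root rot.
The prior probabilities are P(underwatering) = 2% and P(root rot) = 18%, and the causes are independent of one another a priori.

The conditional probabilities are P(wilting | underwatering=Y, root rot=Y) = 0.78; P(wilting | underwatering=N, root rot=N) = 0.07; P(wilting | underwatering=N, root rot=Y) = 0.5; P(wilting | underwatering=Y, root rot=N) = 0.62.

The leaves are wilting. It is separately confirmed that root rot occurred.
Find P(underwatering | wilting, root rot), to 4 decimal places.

P(underwatering | wilting, root rot) ≈ 0.0309

Numerator (weight on configurations with underwatering): 0.78×0.02 = 0.015600
Normalizer over all consistent configurations: 0.5×0.98 + 0.78×0.02 = 0.505600
P(underwatering | wilting, root rot) = 0.015600/0.505600 ≈ 0.0309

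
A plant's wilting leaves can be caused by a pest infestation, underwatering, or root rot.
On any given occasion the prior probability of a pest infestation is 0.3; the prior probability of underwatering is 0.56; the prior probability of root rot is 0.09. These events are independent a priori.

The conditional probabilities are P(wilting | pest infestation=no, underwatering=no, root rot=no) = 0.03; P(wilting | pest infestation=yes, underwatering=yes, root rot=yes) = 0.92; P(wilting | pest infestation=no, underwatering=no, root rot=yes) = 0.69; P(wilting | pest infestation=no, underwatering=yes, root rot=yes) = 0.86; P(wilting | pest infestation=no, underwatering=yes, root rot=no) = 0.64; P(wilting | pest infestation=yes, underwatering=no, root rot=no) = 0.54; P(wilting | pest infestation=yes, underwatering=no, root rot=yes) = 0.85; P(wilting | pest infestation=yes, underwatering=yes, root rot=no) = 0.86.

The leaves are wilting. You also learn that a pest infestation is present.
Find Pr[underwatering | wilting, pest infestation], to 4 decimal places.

Pr[underwatering | wilting, pest infestation] ≈ 0.6598

Sum P(wilting|·) weighted by the priors over the 4 (underwatering, root rot) configurations:
  P(wilting | pest infestation) = 0.54×0.44×0.91 + 0.85×0.44×0.09 + 0.86×0.56×0.91 + 0.92×0.56×0.09
        = 0.216216 + 0.033660 + 0.438256 + 0.046368 = 0.734500
Configurations with underwatering contribute 0.484624, so
  P(underwatering | wilting, pest infestation) = 0.484624 / 0.734500 ≈ 0.6598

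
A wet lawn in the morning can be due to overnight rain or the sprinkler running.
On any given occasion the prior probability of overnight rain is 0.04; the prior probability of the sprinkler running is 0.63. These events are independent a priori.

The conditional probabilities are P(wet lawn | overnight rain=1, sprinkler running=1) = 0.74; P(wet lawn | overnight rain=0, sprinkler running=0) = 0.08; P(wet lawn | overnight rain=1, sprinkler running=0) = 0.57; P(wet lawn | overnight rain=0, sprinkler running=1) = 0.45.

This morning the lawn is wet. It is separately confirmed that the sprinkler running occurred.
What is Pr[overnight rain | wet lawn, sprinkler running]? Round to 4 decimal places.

Pr[overnight rain | wet lawn, sprinkler running] ≈ 0.0641

Sum P(wet lawn|·) weighted by the priors over both values of overnight rain:
  P(wet lawn | sprinkler running) = 0.45·0.96 + 0.74·0.04
        = 0.432000 + 0.029600 = 0.461600
Configurations with overnight rain contribute 0.029600, so
  P(overnight rain | wet lawn, sprinkler running) = 0.029600 / 0.461600 ≈ 0.0641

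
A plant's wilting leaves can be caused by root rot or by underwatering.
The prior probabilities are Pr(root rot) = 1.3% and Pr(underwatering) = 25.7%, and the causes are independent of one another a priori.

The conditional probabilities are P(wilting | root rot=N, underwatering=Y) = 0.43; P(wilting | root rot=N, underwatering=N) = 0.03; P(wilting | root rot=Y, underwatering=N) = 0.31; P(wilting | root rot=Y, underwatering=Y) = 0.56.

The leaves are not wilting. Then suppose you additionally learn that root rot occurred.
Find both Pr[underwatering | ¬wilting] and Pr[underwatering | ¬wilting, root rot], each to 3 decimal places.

Weight on underwatering=true, given the evidence: 0.144586 + 0.001470 = 0.146056
The normalizing constant is 0.97×0.987×0.743 + 0.57×0.987×0.257 + 0.69×0.013×0.743 + 0.44×0.013×0.257 = 0.864062
Posterior = 0.146056 / 0.864062 ≈ 0.169

Now condition on the additional information:
Sum P(¬wilting|·) weighted by the priors over both values of underwatering:
  P(¬wilting | root rot) = 0.69*0.743 + 0.44*0.257
        = 0.512670 + 0.113080 = 0.625750
Configurations with underwatering contribute 0.113080, so
  P(underwatering | ¬wilting, root rot) = 0.113080 / 0.625750 ≈ 0.181

Pr[underwatering | ¬wilting] ≈ 0.169; Pr[underwatering | ¬wilting, root rot] ≈ 0.181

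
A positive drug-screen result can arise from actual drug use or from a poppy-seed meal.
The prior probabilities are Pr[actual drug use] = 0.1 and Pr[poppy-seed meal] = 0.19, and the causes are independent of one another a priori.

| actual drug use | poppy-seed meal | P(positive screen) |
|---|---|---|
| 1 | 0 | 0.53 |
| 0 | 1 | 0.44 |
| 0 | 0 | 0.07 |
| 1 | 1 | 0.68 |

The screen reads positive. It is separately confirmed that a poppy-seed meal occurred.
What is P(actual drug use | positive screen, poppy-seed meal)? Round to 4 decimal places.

P(actual drug use | positive screen, poppy-seed meal) ≈ 0.1466

By total probability over both values of actual drug use:
  P(positive screen | poppy-seed meal) = 0.44*0.9 + 0.68*0.1
        = 0.396000 + 0.068000 = 0.464000
The terms with actual drug use present sum to 0.068000, so
  P(actual drug use | positive screen, poppy-seed meal) = 0.068000 / 0.464000 ≈ 0.1466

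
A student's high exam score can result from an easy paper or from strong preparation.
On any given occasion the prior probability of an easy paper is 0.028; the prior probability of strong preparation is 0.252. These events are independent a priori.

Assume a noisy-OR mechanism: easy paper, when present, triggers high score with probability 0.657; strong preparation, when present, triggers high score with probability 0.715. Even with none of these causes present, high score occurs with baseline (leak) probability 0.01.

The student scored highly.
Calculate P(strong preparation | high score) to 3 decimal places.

P(strong preparation | high score) ≈ 0.896

Under noisy-OR, P(high score | causes) = 1 − (1−0.01)·∏(1−qᵢ) over the active causes.
Numerator (weight on configurations with strong preparation): 0.175833 + 0.006373 = 0.182206
Normalizer over all consistent configurations: 0.01·0.972·0.748 + 0.71785·0.972·0.252 + 0.66043·0.028·0.748 + 0.903223·0.028·0.252 = 0.203309
Posterior = 0.182206 / 0.203309 ≈ 0.896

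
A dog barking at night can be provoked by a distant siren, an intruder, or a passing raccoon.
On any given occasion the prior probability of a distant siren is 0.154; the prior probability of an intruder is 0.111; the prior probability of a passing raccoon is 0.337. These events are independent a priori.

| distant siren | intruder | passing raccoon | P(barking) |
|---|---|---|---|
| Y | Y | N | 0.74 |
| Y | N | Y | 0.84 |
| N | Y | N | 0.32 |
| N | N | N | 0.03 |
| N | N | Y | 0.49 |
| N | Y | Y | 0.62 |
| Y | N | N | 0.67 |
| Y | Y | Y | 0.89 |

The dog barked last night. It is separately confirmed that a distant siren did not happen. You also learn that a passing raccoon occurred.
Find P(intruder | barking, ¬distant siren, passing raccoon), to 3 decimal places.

Enumerate both values of intruder and weight by the priors:
  P(barking | ¬distant siren, passing raccoon) = 0.49×0.889 + 0.62×0.111
        = 0.435610 + 0.068820 = 0.504430
Keeping only the intruder-present terms gives 0.068820, so
  P(intruder | barking, ¬distant siren, passing raccoon) = 0.068820 / 0.504430 ≈ 0.136

P(intruder | barking, ¬distant siren, passing raccoon) ≈ 0.136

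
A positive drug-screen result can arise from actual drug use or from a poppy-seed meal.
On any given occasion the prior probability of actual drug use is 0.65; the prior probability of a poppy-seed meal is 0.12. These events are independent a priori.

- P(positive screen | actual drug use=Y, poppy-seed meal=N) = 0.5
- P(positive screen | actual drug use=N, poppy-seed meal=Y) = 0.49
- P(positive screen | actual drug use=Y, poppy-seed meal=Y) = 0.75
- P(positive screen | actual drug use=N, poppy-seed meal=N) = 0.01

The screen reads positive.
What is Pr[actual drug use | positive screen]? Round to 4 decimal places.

By total probability over the 4 (actual drug use, poppy-seed meal) configurations:
  P(positive screen) = 0.01*0.35*0.88 + 0.49*0.35*0.12 + 0.5*0.65*0.88 + 0.75*0.65*0.12
        = 0.003080 + 0.020580 + 0.286000 + 0.058500 = 0.368160
Configurations with actual drug use contribute 0.344500, so
  P(actual drug use | positive screen) = 0.344500 / 0.368160 ≈ 0.9357

Pr[actual drug use | positive screen] ≈ 0.9357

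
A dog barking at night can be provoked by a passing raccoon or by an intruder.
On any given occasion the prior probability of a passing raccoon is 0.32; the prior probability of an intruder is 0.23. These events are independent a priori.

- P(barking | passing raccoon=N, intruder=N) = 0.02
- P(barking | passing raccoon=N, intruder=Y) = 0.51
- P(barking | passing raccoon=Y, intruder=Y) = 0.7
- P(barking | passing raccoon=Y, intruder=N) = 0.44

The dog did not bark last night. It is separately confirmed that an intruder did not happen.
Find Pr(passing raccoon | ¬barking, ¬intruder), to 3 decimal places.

P(¬barking | ¬intruder) = 0.98*0.68 + 0.56*0.32 = 0.666400 + 0.179200 = 0.845600
Restricting to configurations with passing raccoon present: 0.56*0.32 = 0.179200.
Hence the posterior is 0.179200/0.845600 ≈ 0.212.

Pr(passing raccoon | ¬barking, ¬intruder) ≈ 0.212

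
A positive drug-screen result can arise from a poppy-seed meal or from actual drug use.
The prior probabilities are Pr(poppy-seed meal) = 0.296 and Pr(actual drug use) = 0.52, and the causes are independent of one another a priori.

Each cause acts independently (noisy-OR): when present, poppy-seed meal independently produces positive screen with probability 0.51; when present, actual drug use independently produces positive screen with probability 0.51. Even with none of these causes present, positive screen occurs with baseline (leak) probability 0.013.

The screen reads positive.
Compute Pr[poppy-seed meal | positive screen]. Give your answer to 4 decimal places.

Pr[poppy-seed meal | positive screen] ≈ 0.4966

Under noisy-OR, P(positive screen | causes) = 1 − (1−0.013)·∏(1−qᵢ) over the active causes.
By total probability over the 4 (poppy-seed meal, actual drug use) configurations:
  P(positive screen) = 0.013*0.704*0.48 + 0.51637*0.704*0.52 + 0.51637*0.296*0.48 + 0.763021*0.296*0.52
        = 0.004393 + 0.189033 + 0.073366 + 0.117444 = 0.384236
The terms with poppy-seed meal present sum to 0.190810, so
  P(poppy-seed meal | positive screen) = 0.190810 / 0.384236 ≈ 0.4966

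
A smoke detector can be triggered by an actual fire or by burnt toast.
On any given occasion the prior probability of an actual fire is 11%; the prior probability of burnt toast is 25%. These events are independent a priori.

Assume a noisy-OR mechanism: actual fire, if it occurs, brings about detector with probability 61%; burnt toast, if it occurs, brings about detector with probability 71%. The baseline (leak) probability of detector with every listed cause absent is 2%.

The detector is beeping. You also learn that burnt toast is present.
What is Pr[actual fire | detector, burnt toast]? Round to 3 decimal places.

Pr[actual fire | detector, burnt toast] ≈ 0.133

Under noisy-OR, P(detector | causes) = 1 − (1−0.02)·∏(1−qᵢ) over the active causes.
P(detector | burnt toast) = 0.7158×0.89 + 0.889162×0.11 = 0.637062 + 0.097808 = 0.734870
The actual fire-present share is 0.889162×0.11 = 0.097808.
P(actual fire | detector, burnt toast) = 0.097808 / 0.734870 ≈ 0.133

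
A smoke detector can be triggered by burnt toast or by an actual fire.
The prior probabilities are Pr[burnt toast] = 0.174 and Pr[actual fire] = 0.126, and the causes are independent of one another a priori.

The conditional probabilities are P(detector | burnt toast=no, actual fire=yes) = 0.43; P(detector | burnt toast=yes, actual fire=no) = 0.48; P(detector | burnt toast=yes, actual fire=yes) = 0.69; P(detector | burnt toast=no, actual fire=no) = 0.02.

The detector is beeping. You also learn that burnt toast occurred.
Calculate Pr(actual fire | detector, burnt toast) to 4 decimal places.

P(detector | burnt toast) = 0.48*0.874 + 0.69*0.126 = 0.419520 + 0.086940 = 0.506460
Restricting to configurations with actual fire present: 0.69*0.126 = 0.086940.
P(actual fire | detector, burnt toast) = 0.086940 / 0.506460 ≈ 0.1717

Pr(actual fire | detector, burnt toast) ≈ 0.1717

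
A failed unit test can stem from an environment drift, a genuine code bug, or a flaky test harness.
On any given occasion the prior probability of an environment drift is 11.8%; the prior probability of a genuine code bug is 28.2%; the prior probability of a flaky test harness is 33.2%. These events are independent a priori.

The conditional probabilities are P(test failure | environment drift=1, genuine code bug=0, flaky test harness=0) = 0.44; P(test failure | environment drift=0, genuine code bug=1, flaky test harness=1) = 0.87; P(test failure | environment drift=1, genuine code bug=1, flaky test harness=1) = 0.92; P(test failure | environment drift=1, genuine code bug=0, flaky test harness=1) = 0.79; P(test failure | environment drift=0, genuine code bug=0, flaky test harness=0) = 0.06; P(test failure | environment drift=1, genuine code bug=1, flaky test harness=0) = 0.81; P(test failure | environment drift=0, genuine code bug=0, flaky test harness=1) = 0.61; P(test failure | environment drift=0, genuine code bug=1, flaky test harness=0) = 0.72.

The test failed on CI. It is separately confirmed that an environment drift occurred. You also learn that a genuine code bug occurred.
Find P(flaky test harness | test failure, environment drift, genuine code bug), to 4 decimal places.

P(test failure | environment drift, genuine code bug) = 0.81·0.668 + 0.92·0.332 = 0.541080 + 0.305440 = 0.846520
The flaky test harness-present share is 0.92·0.332 = 0.305440.
Hence the posterior is 0.305440/0.846520 ≈ 0.3608.

P(flaky test harness | test failure, environment drift, genuine code bug) ≈ 0.3608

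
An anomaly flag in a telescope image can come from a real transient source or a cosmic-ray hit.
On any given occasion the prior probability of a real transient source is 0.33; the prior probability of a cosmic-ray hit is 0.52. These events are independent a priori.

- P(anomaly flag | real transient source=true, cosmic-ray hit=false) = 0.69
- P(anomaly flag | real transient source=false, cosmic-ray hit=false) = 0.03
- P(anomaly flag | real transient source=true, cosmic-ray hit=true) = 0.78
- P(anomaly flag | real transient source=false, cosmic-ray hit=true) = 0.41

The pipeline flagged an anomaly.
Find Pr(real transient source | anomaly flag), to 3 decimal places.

Pr(real transient source | anomaly flag) ≈ 0.615

Weight on real transient source=true, given the evidence: 0.109296 + 0.133848 = 0.243144
The normalizing constant is 0.03*0.67*0.48 + 0.41*0.67*0.52 + 0.69*0.33*0.48 + 0.78*0.33*0.52 = 0.395636
P(real transient source | anomaly flag) = 0.243144/0.395636 ≈ 0.615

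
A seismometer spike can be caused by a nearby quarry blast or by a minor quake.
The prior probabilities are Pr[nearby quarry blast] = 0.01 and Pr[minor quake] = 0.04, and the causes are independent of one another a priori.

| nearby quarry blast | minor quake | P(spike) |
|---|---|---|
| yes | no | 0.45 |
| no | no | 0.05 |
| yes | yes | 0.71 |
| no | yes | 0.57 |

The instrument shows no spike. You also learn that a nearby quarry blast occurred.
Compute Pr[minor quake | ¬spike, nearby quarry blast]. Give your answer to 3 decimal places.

For the numerator, keep only minor quake=true terms: 0.29·0.04 = 0.011600
The normalizing constant is 0.55·0.96 + 0.29·0.04 = 0.539600
Posterior = 0.011600 / 0.539600 ≈ 0.021

Pr[minor quake | ¬spike, nearby quarry blast] ≈ 0.021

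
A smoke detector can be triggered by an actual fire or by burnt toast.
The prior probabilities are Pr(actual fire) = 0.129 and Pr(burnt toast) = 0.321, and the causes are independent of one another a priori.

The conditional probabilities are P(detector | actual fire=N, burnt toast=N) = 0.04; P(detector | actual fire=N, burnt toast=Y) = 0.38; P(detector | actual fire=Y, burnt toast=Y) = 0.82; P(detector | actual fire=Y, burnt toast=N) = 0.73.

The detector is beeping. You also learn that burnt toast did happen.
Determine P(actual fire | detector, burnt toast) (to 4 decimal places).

P(actual fire | detector, burnt toast) ≈ 0.2422

Sum P(detector|·) weighted by the priors over both values of actual fire:
  P(detector | burnt toast) = 0.38×0.871 + 0.82×0.129
        = 0.330980 + 0.105780 = 0.436760
The terms with actual fire present sum to 0.105780, so
  P(actual fire | detector, burnt toast) = 0.105780 / 0.436760 ≈ 0.2422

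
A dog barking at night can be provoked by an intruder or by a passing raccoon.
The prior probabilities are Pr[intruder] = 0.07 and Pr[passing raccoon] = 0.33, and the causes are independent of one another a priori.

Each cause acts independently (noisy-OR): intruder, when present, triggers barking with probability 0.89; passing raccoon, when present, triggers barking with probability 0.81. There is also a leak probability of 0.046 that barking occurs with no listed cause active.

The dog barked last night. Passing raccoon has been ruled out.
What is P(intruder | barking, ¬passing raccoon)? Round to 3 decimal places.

P(intruder | barking, ¬passing raccoon) ≈ 0.594

Under noisy-OR, P(barking | causes) = 1 − (1−0.046)·∏(1−qᵢ) over the active causes.
Sum P(barking|·) weighted by the priors over both values of intruder:
  P(barking | ¬passing raccoon) = 0.046·0.93 + 0.89506·0.07
        = 0.042780 + 0.062654 = 0.105434
The terms with intruder present sum to 0.062654, so
  P(intruder | barking, ¬passing raccoon) = 0.062654 / 0.105434 ≈ 0.594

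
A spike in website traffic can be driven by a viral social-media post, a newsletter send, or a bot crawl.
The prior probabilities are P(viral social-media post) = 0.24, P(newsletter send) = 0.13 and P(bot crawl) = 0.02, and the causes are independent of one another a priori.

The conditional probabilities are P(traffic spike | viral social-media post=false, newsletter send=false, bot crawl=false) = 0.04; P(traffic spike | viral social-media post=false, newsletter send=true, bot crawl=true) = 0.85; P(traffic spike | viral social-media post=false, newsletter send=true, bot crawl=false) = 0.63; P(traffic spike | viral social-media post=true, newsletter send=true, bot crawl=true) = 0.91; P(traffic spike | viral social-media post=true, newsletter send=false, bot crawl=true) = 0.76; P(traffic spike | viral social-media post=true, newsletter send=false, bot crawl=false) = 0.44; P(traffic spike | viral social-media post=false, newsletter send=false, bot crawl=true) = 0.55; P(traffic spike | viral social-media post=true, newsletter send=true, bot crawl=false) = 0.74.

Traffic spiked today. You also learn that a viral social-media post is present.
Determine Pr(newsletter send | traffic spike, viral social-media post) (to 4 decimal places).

P(traffic spike | viral social-media post) = 0.44×0.87×0.98 + 0.76×0.87×0.02 + 0.74×0.13×0.98 + 0.91×0.13×0.02 = 0.375144 + 0.013224 + 0.094276 + 0.002366 = 0.485010
The newsletter send-present share is 0.094276 + 0.002366 = 0.096642.
Hence the posterior is 0.096642/0.485010 ≈ 0.1993.

Pr(newsletter send | traffic spike, viral social-media post) ≈ 0.1993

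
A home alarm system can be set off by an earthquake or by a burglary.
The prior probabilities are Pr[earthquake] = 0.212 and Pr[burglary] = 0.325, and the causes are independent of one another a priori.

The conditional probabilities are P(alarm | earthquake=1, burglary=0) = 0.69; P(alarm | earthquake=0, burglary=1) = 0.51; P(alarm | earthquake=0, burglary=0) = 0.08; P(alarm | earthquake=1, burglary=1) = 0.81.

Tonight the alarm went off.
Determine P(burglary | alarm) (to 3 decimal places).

P(burglary | alarm) ≈ 0.569

For the numerator, keep only burglary=true terms: 0.130611 + 0.055809 = 0.186420
The normalizing constant is 0.08*0.788*0.675 + 0.51*0.788*0.325 + 0.69*0.212*0.675 + 0.81*0.212*0.325 = 0.327711
Posterior = 0.186420 / 0.327711 ≈ 0.569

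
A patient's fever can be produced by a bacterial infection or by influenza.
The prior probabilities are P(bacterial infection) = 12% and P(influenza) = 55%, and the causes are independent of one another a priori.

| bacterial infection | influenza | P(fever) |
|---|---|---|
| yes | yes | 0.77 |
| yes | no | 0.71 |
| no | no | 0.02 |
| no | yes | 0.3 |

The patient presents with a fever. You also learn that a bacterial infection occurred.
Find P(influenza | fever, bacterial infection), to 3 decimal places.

P(fever | bacterial infection) = 0.71×0.45 + 0.77×0.55 = 0.319500 + 0.423500 = 0.743000
The influenza-present share is 0.77×0.55 = 0.423500.
P(influenza | fever, bacterial infection) = 0.423500 / 0.743000 ≈ 0.570

P(influenza | fever, bacterial infection) ≈ 0.570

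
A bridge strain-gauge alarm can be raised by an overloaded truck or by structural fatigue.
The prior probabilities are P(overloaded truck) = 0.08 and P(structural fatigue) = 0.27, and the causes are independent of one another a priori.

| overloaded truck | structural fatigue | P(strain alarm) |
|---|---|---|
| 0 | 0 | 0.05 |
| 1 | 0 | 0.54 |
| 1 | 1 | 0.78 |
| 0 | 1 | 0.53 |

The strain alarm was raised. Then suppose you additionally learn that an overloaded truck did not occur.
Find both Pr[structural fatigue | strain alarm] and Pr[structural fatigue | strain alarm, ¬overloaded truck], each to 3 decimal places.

P(strain alarm) = 0.05·0.92·0.73 + 0.53·0.92·0.27 + 0.54·0.08·0.73 + 0.78·0.08·0.27 = 0.033580 + 0.131652 + 0.031536 + 0.016848 = 0.213616
Of this, 0.148500 comes from 0.131652 + 0.016848 (the structural fatigue=true cases).
P(structural fatigue | strain alarm) = 0.148500 / 0.213616 ≈ 0.695

Now condition on the additional information:
For the numerator, keep only structural fatigue=true terms: 0.53×0.27 = 0.143100
Normalizer over all consistent configurations: 0.05×0.73 + 0.53×0.27 = 0.179600
P(structural fatigue | strain alarm, ¬overloaded truck) = 0.143100/0.179600 ≈ 0.797

Pr[structural fatigue | strain alarm] ≈ 0.695; Pr[structural fatigue | strain alarm, ¬overloaded truck] ≈ 0.797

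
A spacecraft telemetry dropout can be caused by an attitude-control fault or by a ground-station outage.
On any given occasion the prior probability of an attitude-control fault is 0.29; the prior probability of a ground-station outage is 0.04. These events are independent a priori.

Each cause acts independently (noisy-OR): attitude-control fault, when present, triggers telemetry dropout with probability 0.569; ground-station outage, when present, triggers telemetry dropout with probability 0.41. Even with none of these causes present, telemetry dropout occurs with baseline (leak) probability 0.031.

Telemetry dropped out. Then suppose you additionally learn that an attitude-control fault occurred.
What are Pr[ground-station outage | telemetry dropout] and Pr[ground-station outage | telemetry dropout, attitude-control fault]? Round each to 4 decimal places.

Pr[ground-station outage | telemetry dropout] ≈ 0.1024; Pr[ground-station outage | telemetry dropout, attitude-control fault] ≈ 0.0512

Under noisy-OR, P(telemetry dropout | causes) = 1 − (1−0.031)·∏(1−qᵢ) over the active causes.
Numerator (weight on configurations with ground-station outage): 0.012163 + 0.008742 = 0.020905
The normalizing constant is 0.031*0.71*0.96 + 0.42829*0.71*0.04 + 0.582361*0.29*0.96 + 0.753593*0.29*0.04 = 0.204164
P(ground-station outage | telemetry dropout) = 0.020905/0.204164 ≈ 0.1024

With the extra evidence:
P(telemetry dropout | attitude-control fault) = 0.582361·0.96 + 0.753593·0.04 = 0.559067 + 0.030144 = 0.589211
The ground-station outage-present share is 0.753593·0.04 = 0.030144.
So P(ground-station outage | telemetry dropout, attitude-control fault) = 0.030144/0.589211 ≈ 0.0512.
— attitude-control fault explains away the evidence for ground-station outage.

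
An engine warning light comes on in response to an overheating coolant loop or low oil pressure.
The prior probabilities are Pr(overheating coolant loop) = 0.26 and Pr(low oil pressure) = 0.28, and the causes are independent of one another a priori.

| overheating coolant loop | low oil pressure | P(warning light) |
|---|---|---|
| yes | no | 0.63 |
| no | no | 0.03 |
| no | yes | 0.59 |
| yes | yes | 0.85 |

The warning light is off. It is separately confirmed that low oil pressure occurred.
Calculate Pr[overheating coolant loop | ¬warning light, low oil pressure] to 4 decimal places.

Pr[overheating coolant loop | ¬warning light, low oil pressure] ≈ 0.1139

P(¬warning light | low oil pressure) = 0.41*0.74 + 0.15*0.26 = 0.303400 + 0.039000 = 0.342400
Restricting to configurations with overheating coolant loop present: 0.15*0.26 = 0.039000.
Hence the posterior is 0.039000/0.342400 ≈ 0.1139.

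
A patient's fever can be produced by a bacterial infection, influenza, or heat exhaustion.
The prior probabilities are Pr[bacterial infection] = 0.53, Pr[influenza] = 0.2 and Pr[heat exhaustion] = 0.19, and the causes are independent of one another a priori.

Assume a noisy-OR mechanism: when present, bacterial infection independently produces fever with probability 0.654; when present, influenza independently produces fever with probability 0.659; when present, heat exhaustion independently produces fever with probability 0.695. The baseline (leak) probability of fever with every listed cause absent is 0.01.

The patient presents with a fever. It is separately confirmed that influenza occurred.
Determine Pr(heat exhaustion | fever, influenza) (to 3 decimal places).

Pr(heat exhaustion | fever, influenza) ≈ 0.219

Under noisy-OR, P(fever | causes) = 1 − (1−0.01)·∏(1−qᵢ) over the active causes.
Enumerate the 4 (bacterial infection, heat exhaustion) configurations and weight by the priors:
  P(fever | influenza) = 0.66241*0.47*0.81 + 0.897035*0.47*0.19 + 0.883194*0.53*0.81 + 0.964374*0.53*0.19
        = 0.252179 + 0.080105 + 0.379155 + 0.097112 = 0.808551
Configurations with heat exhaustion contribute 0.177217, so
  P(heat exhaustion | fever, influenza) = 0.177217 / 0.808551 ≈ 0.219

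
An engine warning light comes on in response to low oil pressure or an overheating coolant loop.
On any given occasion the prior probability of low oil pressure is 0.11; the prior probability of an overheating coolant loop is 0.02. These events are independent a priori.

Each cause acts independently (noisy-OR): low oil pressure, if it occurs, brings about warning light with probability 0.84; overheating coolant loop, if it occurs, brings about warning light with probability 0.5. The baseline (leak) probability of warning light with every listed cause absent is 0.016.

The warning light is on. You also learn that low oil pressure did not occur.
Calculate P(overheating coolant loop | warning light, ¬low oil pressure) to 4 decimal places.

Under noisy-OR, P(warning light | causes) = 1 − (1−0.016)·∏(1−qᵢ) over the active causes.
Numerator (weight on configurations with overheating coolant loop): 0.508·0.02 = 0.010160
Denominator P(warning light | ¬low oil pressure): 0.016·0.98 + 0.508·0.02 = 0.025840
P(overheating coolant loop | warning light, ¬low oil pressure) = 0.010160/0.025840 ≈ 0.3932

P(overheating coolant loop | warning light, ¬low oil pressure) ≈ 0.3932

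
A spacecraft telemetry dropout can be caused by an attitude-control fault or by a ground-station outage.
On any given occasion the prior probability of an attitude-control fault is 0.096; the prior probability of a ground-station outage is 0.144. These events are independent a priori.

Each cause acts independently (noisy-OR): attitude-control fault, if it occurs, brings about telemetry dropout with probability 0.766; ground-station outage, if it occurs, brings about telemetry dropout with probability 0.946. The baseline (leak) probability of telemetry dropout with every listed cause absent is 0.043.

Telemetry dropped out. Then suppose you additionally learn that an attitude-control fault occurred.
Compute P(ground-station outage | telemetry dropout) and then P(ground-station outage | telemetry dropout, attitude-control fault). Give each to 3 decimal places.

Under noisy-OR, P(telemetry dropout | causes) = 1 − (1−0.043)·∏(1−qᵢ) over the active causes.
Weight on ground-station outage=true, given the evidence: 0.123449 + 0.013657 = 0.137106
Denominator P(telemetry dropout): 0.043*0.904*0.856 + 0.948322*0.904*0.144 + 0.776062*0.096*0.856 + 0.987907*0.096*0.144 = 0.234154
P(ground-station outage | telemetry dropout) = 0.137106/0.234154 ≈ 0.586

With the extra evidence:
Sum P(telemetry dropout|·) weighted by the priors over both values of ground-station outage:
  P(telemetry dropout | attitude-control fault) = 0.776062·0.856 + 0.987907·0.144
        = 0.664309 + 0.142259 = 0.806568
Keeping only the ground-station outage-present terms gives 0.142259, so
  P(ground-station outage | telemetry dropout, attitude-control fault) = 0.142259 / 0.806568 ≈ 0.176
The drop from 0.586 to 0.176 is the explaining-away (discounting) effect.

P(ground-station outage | telemetry dropout) ≈ 0.586; P(ground-station outage | telemetry dropout, attitude-control fault) ≈ 0.176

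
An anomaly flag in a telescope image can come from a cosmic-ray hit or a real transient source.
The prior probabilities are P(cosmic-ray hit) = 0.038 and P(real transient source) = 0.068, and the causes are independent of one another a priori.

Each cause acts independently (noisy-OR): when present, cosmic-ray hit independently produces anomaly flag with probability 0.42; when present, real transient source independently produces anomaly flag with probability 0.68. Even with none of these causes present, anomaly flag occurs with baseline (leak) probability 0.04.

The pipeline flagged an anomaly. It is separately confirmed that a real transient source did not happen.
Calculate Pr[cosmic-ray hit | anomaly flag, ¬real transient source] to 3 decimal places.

Under noisy-OR, P(anomaly flag | causes) = 1 − (1−0.04)·∏(1−qᵢ) over the active causes.
P(anomaly flag | ¬real transient source) = 0.04·0.962 + 0.4432·0.038 = 0.038480 + 0.016842 = 0.055322
Restricting to configurations with cosmic-ray hit present: 0.4432·0.038 = 0.016842.
P(cosmic-ray hit | anomaly flag, ¬real transient source) = 0.016842 / 0.055322 ≈ 0.304

Pr[cosmic-ray hit | anomaly flag, ¬real transient source] ≈ 0.304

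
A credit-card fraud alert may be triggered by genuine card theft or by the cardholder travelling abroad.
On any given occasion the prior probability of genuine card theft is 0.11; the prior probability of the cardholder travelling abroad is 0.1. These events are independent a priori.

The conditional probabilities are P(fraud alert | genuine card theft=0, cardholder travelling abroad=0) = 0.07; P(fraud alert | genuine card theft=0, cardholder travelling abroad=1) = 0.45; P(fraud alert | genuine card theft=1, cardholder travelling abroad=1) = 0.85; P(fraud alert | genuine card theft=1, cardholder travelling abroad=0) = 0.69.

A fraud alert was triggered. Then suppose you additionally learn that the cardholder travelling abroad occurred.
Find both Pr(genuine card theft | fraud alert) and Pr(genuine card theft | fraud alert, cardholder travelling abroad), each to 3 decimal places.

Pr(genuine card theft | fraud alert) ≈ 0.447; Pr(genuine card theft | fraud alert, cardholder travelling abroad) ≈ 0.189

Enumerate the 4 (genuine card theft, cardholder travelling abroad) configurations and weight by the priors:
  P(fraud alert) = 0.07*0.89*0.9 + 0.45*0.89*0.1 + 0.69*0.11*0.9 + 0.85*0.11*0.1
        = 0.056070 + 0.040050 + 0.068310 + 0.009350 = 0.173780
The terms with genuine card theft present sum to 0.077660, so
  P(genuine card theft | fraud alert) = 0.077660 / 0.173780 ≈ 0.447

Now also conditioning on cardholder travelling abroad=true:
Enumerate both values of genuine card theft and weight by the priors:
  P(fraud alert | cardholder travelling abroad) = 0.45·0.89 + 0.85·0.11
        = 0.400500 + 0.093500 = 0.494000
Configurations with genuine card theft contribute 0.093500, so
  P(genuine card theft | fraud alert, cardholder travelling abroad) = 0.093500 / 0.494000 ≈ 0.189
This is intercausal reasoning (explaining away): once cardholder travelling abroad accounts for the fraud alert, genuine card theft becomes less likely.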